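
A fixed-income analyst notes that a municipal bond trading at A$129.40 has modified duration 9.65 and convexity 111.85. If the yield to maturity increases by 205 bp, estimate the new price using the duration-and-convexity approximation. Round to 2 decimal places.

A$106.84

Duration effect: -D_mod·Δy = -9.65 × (+0.0205) = -0.197825
Convexity effect: ½·C·(Δy)² = 0.5 × 111.85 × (0.0205)² = +0.02350248125
ΔP/P ≈ -0.197825 + 0.02350248125 = -0.17432251875
New price ≈ 129.40 × (1 - 0.17432251875) = 106.84266607375.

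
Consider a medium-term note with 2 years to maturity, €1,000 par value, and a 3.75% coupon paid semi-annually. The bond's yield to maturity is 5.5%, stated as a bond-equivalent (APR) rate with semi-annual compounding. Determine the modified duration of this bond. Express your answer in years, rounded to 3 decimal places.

1.892 years

Periodic yield y = 0.0275. First find Macaulay duration:
  t   CF        PV=CF/(1+0.0275)^t    t·PV
  1        18.75        18.2482        18.2482
  2        18.75        17.7598        35.5196
  3        18.75        17.2845        51.8534
  4     1,018.75       913.9876     3,655.9504
  Σ                    967.2800     3,761.5715
P = 967.2800; Macaulay duration = 3,761.5715 / 967.2800 = 3.88881 half-year periods = 1.94441 years.
Modified duration = D_Mac / (1 + y) = 1.94441 / 1.0275 = 1.89237 years.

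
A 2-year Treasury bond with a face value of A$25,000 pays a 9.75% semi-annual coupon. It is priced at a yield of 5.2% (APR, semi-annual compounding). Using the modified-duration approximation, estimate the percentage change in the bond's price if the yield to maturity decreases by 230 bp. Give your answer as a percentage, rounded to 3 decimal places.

+4.194%

Periodic yield y = 0.026. Modified duration first:
  t   CF        PV=CF/(1+0.026)^t    t·PV
  1     1,218.75     1,187.8655     1,187.8655
  2     1,218.75     1,157.7636     2,315.5273
  3     1,218.75     1,128.4246     3,385.2738
  4    26,218.75    23,660.4249    94,641.6996
  Σ                 27,134.4786   101,530.3662
P = 27,134.4786; D_Mac = 3.74175 half-year periods = 1.87087 yrs; D_mod = 1.87087/(1+0.026) = 1.82346 yrs.
ΔP/P ≈ -D_mod · Δy = -1.82346 × (-0.023) = +0.041940 = +4.1940%.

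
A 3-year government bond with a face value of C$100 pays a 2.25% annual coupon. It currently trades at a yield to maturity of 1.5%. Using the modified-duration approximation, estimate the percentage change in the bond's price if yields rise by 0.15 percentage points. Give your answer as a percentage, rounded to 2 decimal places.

-0.43%

Periodic yield y = 0.015. Modified duration first:
  t   CF        PV=CF/(1+0.015)^t    t·PV
  1         2.25         2.2167         2.2167
  2         2.25         2.1840         4.3680
  3       102.25        97.7834       293.3502
  Σ                    102.1842       299.9350
P = 102.1842; D_Mac = 2.93524 yrs; D_mod = 2.93524/(1+0.015) = 2.89186 yrs.
ΔP/P ≈ -D_mod · Δy = -2.89186 × (+0.0015) = -0.004338 = -0.4338%.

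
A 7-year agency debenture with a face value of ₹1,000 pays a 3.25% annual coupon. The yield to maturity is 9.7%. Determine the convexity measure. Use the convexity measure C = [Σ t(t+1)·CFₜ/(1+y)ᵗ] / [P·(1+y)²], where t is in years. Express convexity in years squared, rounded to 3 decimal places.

With y = 0.097:
  t   CF        PV=CF/(1+0.097)^t    t·PV        t(t+1)·PV
  1        32.50        29.6263        29.6263          59.2525
  2        32.50        27.0066        54.0132         162.0397
  3        32.50        24.6186        73.8558         295.4233
  4        32.50        22.4418        89.7670         448.8351
  5        32.50        20.4574       102.2869         613.7217
  6        32.50        18.6485       111.8909         783.2364
  7     1,032.50       540.0621     3,780.4344      30,243.4753
  Σ                    682.8612     4,241.8746      32,605.9840
P = 682.8612.
Convexity = Σ t(t+1)·PV / [P·(1+y)²] = 32,605.9840 / (682.8612 × 1.203409) = 39.67817.

39.678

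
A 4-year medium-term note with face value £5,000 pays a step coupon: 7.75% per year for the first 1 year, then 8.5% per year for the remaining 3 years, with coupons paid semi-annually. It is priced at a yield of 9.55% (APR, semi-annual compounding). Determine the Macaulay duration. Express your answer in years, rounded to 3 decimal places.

3.482 years

Periodic yield y = 0.04775. Discount each cash flow and weight by its period:
  t   CF        PV=CF/(1+0.04775)^t    t·PV
  1       193.75       184.9201       184.9201
  2       193.75       176.4925       352.9851
  3       212.50       184.7506       554.2519
  4       212.50       176.3308       705.3233
  5       212.50       168.2948       841.4738
  6       212.50       160.6249       963.7495
  7       212.50       153.3046     1,073.1324
  8     5,212.50     3,589.0930    28,712.7440
  Σ                  4,793.8114    33,388.5800
Price P = Σ PV = 4,793.8114.
Macaulay duration = Σ(t·PV) / P = 33,388.5800 / 4,793.8114 = 6.96493 half-year periods.
In years: 6.96493 / 2 = 3.48247 years.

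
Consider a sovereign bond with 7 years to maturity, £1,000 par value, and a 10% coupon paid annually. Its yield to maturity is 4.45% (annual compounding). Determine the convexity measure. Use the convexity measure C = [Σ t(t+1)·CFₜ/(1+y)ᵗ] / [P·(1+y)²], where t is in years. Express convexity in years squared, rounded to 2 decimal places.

37.65

With y = 0.0445:
  t   CF        PV=CF/(1+0.0445)^t    t·PV        t(t+1)·PV
  1       100.00        95.7396        95.7396         191.4792
  2       100.00        91.6607       183.3214         549.9641
  3       100.00        87.7556       263.2667       1,053.0668
  4       100.00        84.0168       336.0673       1,680.3363
  5       100.00        80.4374       402.1868       2,413.1206
  6       100.00        77.0104       462.0624       3,234.4365
  7     1,100.00       811.0238     5,677.1663      45,417.3303
  Σ                  1,327.6442     7,419.8103      54,539.7338
P = 1,327.6442.
Convexity = Σ t(t+1)·PV / [P·(1+y)²] = 54,539.7338 / (1,327.6442 × 1.090980) = 37.65429.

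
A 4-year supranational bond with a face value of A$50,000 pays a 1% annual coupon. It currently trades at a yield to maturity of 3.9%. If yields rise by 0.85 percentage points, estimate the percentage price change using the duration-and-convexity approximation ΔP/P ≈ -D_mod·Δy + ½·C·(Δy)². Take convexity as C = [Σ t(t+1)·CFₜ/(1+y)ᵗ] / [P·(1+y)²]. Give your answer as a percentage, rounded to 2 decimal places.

-3.16%

With y = 0.039:
  t   CF        PV=CF/(1+0.039)^t    t·PV        t(t+1)·PV
  1       500.00       481.2320       481.2320         962.4639
  2       500.00       463.1684       926.3368       2,779.0103
  3       500.00       445.7829     1,337.3486       5,349.3943
  4    50,500.00    43,334.0408   173,336.1632     866,680.8160
  Σ                 44,724.2240   176,081.0805     875,771.6845
P = 44,724.2240; D_Mac = 3.93704 yrs; D_mod = 3.78926 yrs; C = 18.13915.
Duration effect: -3.78926 × (+0.0085) = -0.032209
Convexity effect: 0.5 × 18.13915 × (0.0085)² = +0.0006553
ΔP/P ≈ -0.032209 + 0.0006553 = -0.031553 = -3.1553%.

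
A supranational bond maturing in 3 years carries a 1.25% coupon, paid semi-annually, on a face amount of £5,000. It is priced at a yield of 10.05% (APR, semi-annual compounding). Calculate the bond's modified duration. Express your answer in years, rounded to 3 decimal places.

2.805 years

Periodic yield y = 0.05025. First find Macaulay duration:
  t   CF        PV=CF/(1+0.05025)^t    t·PV
  1        31.25        29.7548        29.7548
  2        31.25        28.3312        56.6624
  3        31.25        26.9757        80.9270
  4        31.25        25.6850       102.7399
  5        31.25        24.4561       122.2803
  6     5,031.25     3,749.0373    22,494.2235
  Σ                  3,884.2400    22,886.5879
P = 3,884.2400; Macaulay duration = 22,886.5879 / 3,884.2400 = 5.89217 half-year periods = 2.94608 years.
Modified duration = D_Mac / (1 + y) = 2.94608 / 1.05025 = 2.80513 years.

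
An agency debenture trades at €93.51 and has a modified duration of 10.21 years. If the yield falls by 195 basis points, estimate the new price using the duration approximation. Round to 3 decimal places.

Duration approximation: ΔP/P ≈ -D_mod · Δy = -10.21 × (-0.0195) = +0.199095.
New price ≈ 93.51 × (1 + 0.199095) = 112.12737345.

€112.127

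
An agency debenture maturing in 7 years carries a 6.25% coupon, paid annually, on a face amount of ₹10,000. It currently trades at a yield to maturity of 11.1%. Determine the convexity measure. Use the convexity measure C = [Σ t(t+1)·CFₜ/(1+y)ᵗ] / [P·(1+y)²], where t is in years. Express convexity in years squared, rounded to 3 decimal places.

With y = 0.111:
  t   CF        PV=CF/(1+0.111)^t    t·PV        t(t+1)·PV
  1       625.00       562.5563       562.5563       1,125.1125
  2       625.00       506.3513     1,012.7025       3,038.1076
  3       625.00       455.7617     1,367.2851       5,469.1406
  4       625.00       410.2266     1,640.9063       8,204.5313
  5       625.00       369.2408     1,846.2042      11,077.2250
  6       625.00       332.3500     1,994.0999      13,958.6994
  7    10,625.00     5,085.4633    35,598.2432     284,785.9459
  Σ                  7,721.9499    44,021.9975     327,658.7622
P = 7,721.9499.
Convexity = Σ t(t+1)·PV / [P·(1+y)²] = 327,658.7622 / (7,721.9499 × 1.234321) = 34.37690.

34.377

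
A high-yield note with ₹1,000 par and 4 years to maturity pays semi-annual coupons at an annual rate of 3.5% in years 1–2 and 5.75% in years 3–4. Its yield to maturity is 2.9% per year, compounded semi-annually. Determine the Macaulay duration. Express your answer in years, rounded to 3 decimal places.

Periodic yield y = 0.0145. Discount each cash flow and weight by its period:
  t   CF        PV=CF/(1+0.0145)^t    t·PV
  1        17.50        17.2499        17.2499
  2        17.50        17.0033        34.0067
  3        17.50        16.7603        50.2809
  4        17.50        16.5208        66.0830
  5        28.75        26.7533       133.7666
  6        28.75        26.3709       158.2256
  7        28.75        25.9940       181.9582
  8     1,028.75       916.8398     7,334.7181
  Σ                  1,063.4923     7,976.2889
Price P = Σ PV = 1,063.4923.
Macaulay duration = Σ(t·PV) / P = 7,976.2889 / 1,063.4923 = 7.50009 half-year periods.
In years: 7.50009 / 2 = 3.75005 years.

3.750 years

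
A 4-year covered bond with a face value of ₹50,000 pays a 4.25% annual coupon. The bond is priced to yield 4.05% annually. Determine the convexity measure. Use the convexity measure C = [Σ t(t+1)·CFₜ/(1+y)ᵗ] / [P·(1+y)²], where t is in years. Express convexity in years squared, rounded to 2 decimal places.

With y = 0.0405:
  t   CF        PV=CF/(1+0.0405)^t    t·PV        t(t+1)·PV
  1     2,125.00     2,042.2874     2,042.2874       4,084.5747
  2     2,125.00     1,962.7942     3,925.5884      11,776.7652
  3     2,125.00     1,886.3952     5,659.1856      22,636.7423
  4    52,125.00    44,471.0854   177,884.3418     889,421.7089
  Σ                 50,362.5622   189,511.4031     927,919.7911
P = 50,362.5622.
Convexity = Σ t(t+1)·PV / [P·(1+y)²] = 927,919.7911 / (50,362.5622 × 1.082640) = 17.01839.

17.02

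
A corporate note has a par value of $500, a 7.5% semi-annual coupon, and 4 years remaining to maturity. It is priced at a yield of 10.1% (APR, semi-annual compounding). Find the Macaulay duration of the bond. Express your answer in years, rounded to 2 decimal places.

Periodic yield y = 0.0505. Discount each cash flow and weight by its period:
  t   CF        PV=CF/(1+0.0505)^t    t·PV
  1        18.75        17.8486        17.8486
  2        18.75        16.9906        33.9812
  3        18.75        16.1738        48.5215
  4        18.75        15.3963        61.5853
  5        18.75        14.6562        73.2809
  6        18.75        13.9516        83.7098
  7        18.75        13.2809        92.9666
  8       518.75       349.7757     2,798.2057
  Σ                    458.0739     3,210.0997
Price P = Σ PV = 458.0739.
Macaulay duration = Σ(t·PV) / P = 3,210.0997 / 458.0739 = 7.00782 half-year periods.
In years: 7.00782 / 2 = 3.50391 years.

3.50 years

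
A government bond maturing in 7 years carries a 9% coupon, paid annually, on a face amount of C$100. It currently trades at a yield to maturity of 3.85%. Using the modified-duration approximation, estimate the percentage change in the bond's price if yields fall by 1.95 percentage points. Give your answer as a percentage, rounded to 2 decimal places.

Periodic yield y = 0.0385. Modified duration first:
  t   CF        PV=CF/(1+0.0385)^t    t·PV
  1         9.00         8.6663         8.6663
  2         9.00         8.3451        16.6901
  3         9.00         8.0357        24.1071
  4         9.00         7.7378        30.9511
  5         9.00         7.4509        37.2546
  6         9.00         7.1747        43.0482
  7       109.00        83.6722       585.7051
  Σ                    131.0827       746.4226
P = 131.0827; D_Mac = 5.69429 yrs; D_mod = 5.69429/(1+0.0385) = 5.48319 yrs.
ΔP/P ≈ -D_mod · Δy = -5.48319 × (-0.0195) = +0.106922 = +10.6922%.

+10.69%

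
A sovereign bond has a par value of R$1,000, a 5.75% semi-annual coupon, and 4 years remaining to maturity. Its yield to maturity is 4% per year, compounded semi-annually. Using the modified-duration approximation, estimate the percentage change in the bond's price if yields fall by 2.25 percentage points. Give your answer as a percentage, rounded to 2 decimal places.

+8.04%

Periodic yield y = 0.02. Modified duration first:
  t   CF        PV=CF/(1+0.02)^t    t·PV
  1        28.75        28.1863        28.1863
  2        28.75        27.6336        55.2672
  3        28.75        27.0918        81.2753
  4        28.75        26.5606       106.2422
  5        28.75        26.0398       130.1988
  6        28.75        25.5292       153.1751
  7        28.75        25.0286       175.2002
  8     1,028.75       878.0282     7,024.2258
  Σ                  1,064.0980     7,753.7709
P = 1,064.0980; D_Mac = 7.28671 half-year periods = 3.64335 yrs; D_mod = 3.64335/(1+0.02) = 3.57192 yrs.
ΔP/P ≈ -D_mod · Δy = -3.57192 × (-0.0225) = +0.080368 = +8.0368%.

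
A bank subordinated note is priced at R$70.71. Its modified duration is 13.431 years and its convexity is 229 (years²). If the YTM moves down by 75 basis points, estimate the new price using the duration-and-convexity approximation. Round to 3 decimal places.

R$78.288

Duration effect: -D_mod·Δy = -13.431 × (-0.0075) = +0.1007325
Convexity effect: ½·C·(Δy)² = 0.5 × 229 × (-0.0075)² = +0.006440625
ΔP/P ≈ +0.1007325 + 0.006440625 = +0.107173125
New price ≈ 70.71 × (1 + 0.107173125) = 78.28821166875.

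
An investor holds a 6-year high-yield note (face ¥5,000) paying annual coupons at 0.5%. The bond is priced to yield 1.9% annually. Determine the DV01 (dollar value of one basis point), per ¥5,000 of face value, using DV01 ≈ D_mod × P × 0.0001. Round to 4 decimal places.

¥2.6772

Periodic yield y = 0.019.
  t   CF        PV=CF/(1+0.019)^t    t·PV
  1        25.00        24.5339        24.5339
  2        25.00        24.0764        48.1528
  3        25.00        23.6275        70.8824
  4        25.00        23.1869        92.7477
  5        25.00        22.7546       113.7730
  6     5,025.00     4,488.3939    26,930.3633
  Σ                  4,606.5732    27,280.4531
P = 4,606.5732; D_Mac = 5.92207 yrs; D_mod = 5.81165 yrs.
DV01 ≈ 5.81165 × 4,606.5732 × 0.0001 = 2.677179.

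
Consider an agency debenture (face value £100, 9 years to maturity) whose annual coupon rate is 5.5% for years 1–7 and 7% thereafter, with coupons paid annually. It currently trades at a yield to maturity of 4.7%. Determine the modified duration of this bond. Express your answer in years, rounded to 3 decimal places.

7.075 years

Periodic yield y = 0.047. First find Macaulay duration:
  t   CF        PV=CF/(1+0.047)^t    t·PV
  1         5.50         5.2531         5.2531
  2         5.50         5.0173        10.0346
  3         5.50         4.7921        14.3762
  4         5.50         4.5769        18.3078
  5         5.50         4.3715        21.8574
  6         5.50         4.1753        25.0515
  7         5.50         3.9878        27.9148
  8         7.00         4.8476        38.7806
  9       107.00        70.7724       636.9512
  Σ                    107.7939       798.5272
P = 107.7939; Macaulay duration = 798.5272 / 107.7939 = 7.40791 years.
Modified duration = D_Mac / (1 + y) = 7.40791 / 1.047 = 7.07536 years.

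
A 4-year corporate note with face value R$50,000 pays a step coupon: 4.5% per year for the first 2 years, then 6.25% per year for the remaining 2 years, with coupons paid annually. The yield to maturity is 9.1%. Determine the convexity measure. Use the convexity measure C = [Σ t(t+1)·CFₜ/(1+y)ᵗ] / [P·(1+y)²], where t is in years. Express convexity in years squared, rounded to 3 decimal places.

15.216

With y = 0.091:
  t   CF        PV=CF/(1+0.091)^t    t·PV        t(t+1)·PV
  1     2,250.00     2,062.3281     2,062.3281       4,124.6563
  2     2,250.00     1,890.3099     3,780.6199      11,341.8596
  3     3,125.00     2,406.4441     7,219.3322      28,877.3287
  4    53,125.00    37,497.2951   149,989.1804     749,945.9021
  Σ                 43,856.3772   163,051.4606     794,289.7467
P = 43,856.3772.
Convexity = Σ t(t+1)·PV / [P·(1+y)²] = 794,289.7467 / (43,856.3772 × 1.190281) = 15.21587.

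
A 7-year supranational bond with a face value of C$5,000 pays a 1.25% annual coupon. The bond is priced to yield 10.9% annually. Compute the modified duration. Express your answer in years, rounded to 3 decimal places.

5.978 years

Periodic yield y = 0.109. First find Macaulay duration:
  t   CF        PV=CF/(1+0.109)^t    t·PV
  1        62.50        56.3571        56.3571
  2        62.50        50.8179       101.6358
  3        62.50        45.8232       137.4696
  4        62.50        41.3194       165.2775
  5        62.50        37.2582       186.2912
  6        62.50        33.5962       201.5775
  7     5,062.50     2,453.8285    17,176.7998
  Σ                  2,719.0006    18,025.4085
P = 2,719.0006; Macaulay duration = 18,025.4085 / 2,719.0006 = 6.62942 years.
Modified duration = D_Mac / (1 + y) = 6.62942 / 1.109 = 5.97784 years.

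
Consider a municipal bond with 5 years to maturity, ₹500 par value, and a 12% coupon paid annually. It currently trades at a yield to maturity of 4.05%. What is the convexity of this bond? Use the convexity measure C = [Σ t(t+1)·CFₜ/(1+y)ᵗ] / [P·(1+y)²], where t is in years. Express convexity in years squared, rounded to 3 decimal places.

21.683

With y = 0.0405:
  t   CF        PV=CF/(1+0.0405)^t    t·PV        t(t+1)·PV
  1        60.00        57.6646        57.6646         115.3292
  2        60.00        55.4201       110.8401         332.5204
  3        60.00        53.2629       159.7888         639.1551
  4        60.00        51.1897       204.7590       1,023.7948
  5       560.00       459.1743     2,295.8717      13,775.2300
  Σ                    676.7117     2,828.9241      15,886.0295
P = 676.7117.
Convexity = Σ t(t+1)·PV / [P·(1+y)²] = 15,886.0295 / (676.7117 × 1.082640) = 21.68341.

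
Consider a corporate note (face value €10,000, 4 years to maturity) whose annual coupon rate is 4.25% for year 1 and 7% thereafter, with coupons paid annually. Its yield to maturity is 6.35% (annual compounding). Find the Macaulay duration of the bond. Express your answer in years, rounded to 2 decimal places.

Periodic yield y = 0.0635. Discount each cash flow and weight by its year:
  t   CF        PV=CF/(1+0.0635)^t    t·PV
  1       425.00       399.6239       399.6239
  2       700.00       618.9037     1,237.8073
  3       700.00       581.9498     1,745.8495
  4    10,700.00     8,364.3809    33,457.5235
  Σ                  9,964.8583    36,840.8043
Price P = Σ PV = 9,964.8583.
Macaulay duration = Σ(t·PV) / P = 36,840.8043 / 9,964.8583 = 3.69707 years.

3.70 years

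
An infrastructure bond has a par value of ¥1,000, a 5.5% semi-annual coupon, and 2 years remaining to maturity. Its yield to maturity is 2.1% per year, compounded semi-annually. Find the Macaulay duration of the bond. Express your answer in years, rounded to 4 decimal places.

Periodic yield y = 0.0105. Discount each cash flow and weight by its period:
  t   CF        PV=CF/(1+0.0105)^t    t·PV
  1        27.50        27.2143        27.2143
  2        27.50        26.9315        53.8629
  3        27.50        26.6516        79.9549
  4     1,027.50       985.4545     3,941.8178
  Σ                  1,066.2518     4,102.8499
Price P = Σ PV = 1,066.2518.
Macaulay duration = Σ(t·PV) / P = 4,102.8499 / 1,066.2518 = 3.84792 half-year periods.
In years: 3.84792 / 2 = 1.92396 years.

1.9240 years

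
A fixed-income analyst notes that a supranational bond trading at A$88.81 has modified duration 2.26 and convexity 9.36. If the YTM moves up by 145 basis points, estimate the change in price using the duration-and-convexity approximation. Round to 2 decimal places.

Duration effect: -D_mod·Δy = -2.26 × (+0.0145) = -0.032770
Convexity effect: ½·C·(Δy)² = 0.5 × 9.36 × (0.0145)² = +0.00098397
ΔP/P ≈ -0.032770 + 0.00098397 = -0.03178603
ΔP ≈ 88.81 × (-0.03178603) = -2.8229173243.

-A$2.82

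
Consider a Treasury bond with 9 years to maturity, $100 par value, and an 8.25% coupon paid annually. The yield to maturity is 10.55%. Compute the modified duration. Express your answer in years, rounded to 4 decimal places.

Periodic yield y = 0.1055. First find Macaulay duration:
  t   CF        PV=CF/(1+0.1055)^t    t·PV
  1         8.25         7.4627         7.4627
  2         8.25         6.7505        13.5010
  3         8.25         6.1063        18.3189
  4         8.25         5.5236        22.0942
  5         8.25         4.9964        24.9822
  6         8.25         4.5196        27.1177
  7         8.25         4.0883        28.6181
  8         8.25         3.6981        29.5852
  9       108.25        43.8934       395.0406
  Σ                     87.0389       566.7205
P = 87.0389; Macaulay duration = 566.7205 / 87.0389 = 6.51111 years.
Modified duration = D_Mac / (1 + y) = 6.51111 / 1.1055 = 5.88975 years.

5.8897 years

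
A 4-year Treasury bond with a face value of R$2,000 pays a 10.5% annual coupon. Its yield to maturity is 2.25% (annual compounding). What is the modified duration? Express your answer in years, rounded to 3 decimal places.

3.459 years

Periodic yield y = 0.0225. First find Macaulay duration:
  t   CF        PV=CF/(1+0.0225)^t    t·PV
  1       210.00       205.3790       205.3790
  2       210.00       200.8596       401.7193
  3       210.00       196.4397       589.3192
  4     2,210.00     2,021.8038     8,087.2152
  Σ                  2,624.4821     9,283.6326
P = 2,624.4821; Macaulay duration = 9,283.6326 / 2,624.4821 = 3.53732 years.
Modified duration = D_Mac / (1 + y) = 3.53732 / 1.0225 = 3.45948 years.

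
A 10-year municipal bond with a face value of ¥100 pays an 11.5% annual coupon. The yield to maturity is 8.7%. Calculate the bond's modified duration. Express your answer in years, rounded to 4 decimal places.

6.1845 years

Periodic yield y = 0.087. First find Macaulay duration:
  t   CF        PV=CF/(1+0.087)^t    t·PV
  1        11.50        10.5796        10.5796
  2        11.50         9.7328        19.4656
  3        11.50         8.9538        26.8615
  4        11.50         8.2372        32.9488
  5        11.50         7.5779        37.8896
  6        11.50         6.9714        41.8285
  7        11.50         6.4134        44.8941
  8        11.50         5.9001        47.2010
  9        11.50         5.4279        48.8511
  10      111.50        48.4149       484.1494
  Σ                    118.2092       794.6693
P = 118.2092; Macaulay duration = 794.6693 / 118.2092 = 6.72257 years.
Modified duration = D_Mac / (1 + y) = 6.72257 / 1.087 = 6.18452 years.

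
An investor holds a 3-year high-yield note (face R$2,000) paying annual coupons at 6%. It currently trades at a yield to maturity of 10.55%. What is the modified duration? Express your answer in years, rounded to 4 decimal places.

Periodic yield y = 0.1055. First find Macaulay duration:
  t   CF        PV=CF/(1+0.1055)^t    t·PV
  1       120.00       108.5482       108.5482
  2       120.00        98.1892       196.3784
  3     2,120.00     1,569.1325     4,707.3975
  Σ                  1,775.8699     5,012.3241
P = 1,775.8699; Macaulay duration = 5,012.3241 / 1,775.8699 = 2.82246 years.
Modified duration = D_Mac / (1 + y) = 2.82246 / 1.1055 = 2.55311 years.

2.5531 years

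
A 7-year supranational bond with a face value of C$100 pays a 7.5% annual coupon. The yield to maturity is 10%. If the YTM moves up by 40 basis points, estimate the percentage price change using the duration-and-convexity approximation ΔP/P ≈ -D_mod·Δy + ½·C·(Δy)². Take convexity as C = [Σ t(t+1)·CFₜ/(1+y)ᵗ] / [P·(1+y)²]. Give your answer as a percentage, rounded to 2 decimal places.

With y = 0.1:
  t   CF        PV=CF/(1+0.1)^t    t·PV        t(t+1)·PV
  1         7.50         6.8182         6.8182          13.6364
  2         7.50         6.1983        12.3967          37.1901
  3         7.50         5.6349        16.9046          67.6183
  4         7.50         5.1226        20.4904         102.4520
  5         7.50         4.6569        23.2845         139.7073
  6         7.50         4.2336        25.4013         177.8093
  7       107.50        55.1645       386.1515       3,089.2119
  Σ                     87.8290       491.4472       3,627.6253
P = 87.8290; D_Mac = 5.59550 yrs; D_mod = 5.08682 yrs; C = 34.13496.
Duration effect: -5.08682 × (+0.004) = -0.020347
Convexity effect: 0.5 × 34.13496 × (0.004)² = +0.0002731
ΔP/P ≈ -0.020347 + 0.0002731 = -0.020074 = -2.0074%.

-2.01%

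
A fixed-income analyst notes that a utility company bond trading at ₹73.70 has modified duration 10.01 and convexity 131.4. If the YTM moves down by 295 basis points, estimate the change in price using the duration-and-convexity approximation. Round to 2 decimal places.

+₹25.98

Duration effect: -D_mod·Δy = -10.01 × (-0.0295) = +0.295295
Convexity effect: ½·C·(Δy)² = 0.5 × 131.4 × (-0.0295)² = +0.057175425
ΔP/P ≈ +0.295295 + 0.057175425 = +0.352470425
ΔP ≈ 73.70 × (+0.352470425) = +25.9770703225.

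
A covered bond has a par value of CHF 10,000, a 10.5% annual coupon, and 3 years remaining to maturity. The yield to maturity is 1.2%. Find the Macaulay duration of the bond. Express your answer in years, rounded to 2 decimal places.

2.76 years

Periodic yield y = 0.012. Discount each cash flow and weight by its year:
  t   CF        PV=CF/(1+0.012)^t    t·PV
  1     1,050.00     1,037.5494     1,037.5494
  2     1,050.00     1,025.2464     2,050.4929
  3    11,050.00    10,661.5596    31,984.6789
  Σ                 12,724.3555    35,072.7212
Price P = Σ PV = 12,724.3555.
Macaulay duration = Σ(t·PV) / P = 35,072.7212 / 12,724.3555 = 2.75635 years.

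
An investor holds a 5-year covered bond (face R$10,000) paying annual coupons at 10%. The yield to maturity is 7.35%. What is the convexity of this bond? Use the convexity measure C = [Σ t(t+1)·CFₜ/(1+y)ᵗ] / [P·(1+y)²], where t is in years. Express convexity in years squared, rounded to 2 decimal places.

20.63

With y = 0.0735:
  t   CF        PV=CF/(1+0.0735)^t    t·PV        t(t+1)·PV
  1     1,000.00       931.5324       931.5324       1,863.0647
  2     1,000.00       867.7526     1,735.5051       5,206.5153
  3     1,000.00       808.3396     2,425.0188       9,700.0752
  4     1,000.00       752.9945     3,011.9780      15,059.8900
  5    11,000.00     7,715.8263    38,579.1314     231,474.7885
  Σ                 11,076.4453    46,683.1657     263,304.3338
P = 11,076.4453.
Convexity = Σ t(t+1)·PV / [P·(1+y)²] = 263,304.3338 / (11,076.4453 × 1.152402) = 20.62783.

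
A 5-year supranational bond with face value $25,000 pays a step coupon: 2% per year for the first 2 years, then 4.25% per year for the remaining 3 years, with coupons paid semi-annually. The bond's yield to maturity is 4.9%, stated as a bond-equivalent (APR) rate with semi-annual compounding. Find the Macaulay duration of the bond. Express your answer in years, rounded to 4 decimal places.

Periodic yield y = 0.0245. Discount each cash flow and weight by its period:
  t   CF        PV=CF/(1+0.0245)^t    t·PV
  1       250.00       244.0215       244.0215
  2       250.00       238.1859       476.3718
  3       250.00       232.4899       697.4697
  4       250.00       226.9301       907.7205
  5       531.25       470.6945     2,353.4725
  6       531.25       459.4383     2,756.6296
  7       531.25       448.4512     3,139.1585
  8       531.25       437.7269     3,501.8152
  9       531.25       427.2591     3,845.3315
  10   25,531.25    20,042.5258   200,425.2578
  Σ                 23,227.7232   218,347.2487
Price P = Σ PV = 23,227.7232.
Macaulay duration = Σ(t·PV) / P = 218,347.2487 / 23,227.7232 = 9.40029 half-year periods.
In years: 9.40029 / 2 = 4.70014 years.

4.7001 years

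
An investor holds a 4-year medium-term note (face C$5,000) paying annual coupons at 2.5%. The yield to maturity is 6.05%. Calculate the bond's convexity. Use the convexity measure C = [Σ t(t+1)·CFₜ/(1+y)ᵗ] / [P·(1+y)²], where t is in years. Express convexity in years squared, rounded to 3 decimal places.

16.868

With y = 0.0605:
  t   CF        PV=CF/(1+0.0605)^t    t·PV        t(t+1)·PV
  1       125.00       117.8689       117.8689         235.7379
  2       125.00       111.1447       222.2894         666.8681
  3       125.00       104.8040       314.4121       1,257.6484
  4     5,125.00     4,051.8297    16,207.3186      81,036.5930
  Σ                  4,385.6473    16,861.8890      83,196.8473
P = 4,385.6473.
Convexity = Σ t(t+1)·PV / [P·(1+y)²] = 83,196.8473 / (4,385.6473 × 1.124660) = 16.86754.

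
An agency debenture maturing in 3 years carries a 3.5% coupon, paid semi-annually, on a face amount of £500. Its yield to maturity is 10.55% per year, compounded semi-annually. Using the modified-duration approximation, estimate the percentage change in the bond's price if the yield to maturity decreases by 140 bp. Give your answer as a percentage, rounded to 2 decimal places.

+3.80%

Periodic yield y = 0.05275. Modified duration first:
  t   CF        PV=CF/(1+0.05275)^t    t·PV
  1         8.75         8.3116         8.3116
  2         8.75         7.8951        15.7902
  3         8.75         7.4995        22.4985
  4         8.75         7.1237        28.4949
  5         8.75         6.7668        33.8339
  6       508.75       373.7257     2,242.3540
  Σ                    411.3223     2,351.2830
P = 411.3223; D_Mac = 5.71640 half-year periods = 2.85820 yrs; D_mod = 2.85820/(1+0.05275) = 2.71498 yrs.
ΔP/P ≈ -D_mod · Δy = -2.71498 × (-0.014) = +0.038010 = +3.8010%.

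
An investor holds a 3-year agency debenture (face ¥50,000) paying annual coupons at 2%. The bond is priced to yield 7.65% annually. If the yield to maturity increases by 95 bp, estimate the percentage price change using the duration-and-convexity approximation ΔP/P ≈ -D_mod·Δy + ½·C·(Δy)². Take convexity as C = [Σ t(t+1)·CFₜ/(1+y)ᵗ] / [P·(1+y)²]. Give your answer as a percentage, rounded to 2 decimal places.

-2.55%

With y = 0.0765:
  t   CF        PV=CF/(1+0.0765)^t    t·PV        t(t+1)·PV
  1     1,000.00       928.9364       928.9364       1,857.8727
  2     1,000.00       862.9228     1,725.8456       5,177.5367
  3    51,000.00    40,881.6178   122,644.8534     490,579.4135
  Σ                 42,673.4769   125,299.6353     497,614.8229
P = 42,673.4769; D_Mac = 2.93624 yrs; D_mod = 2.72758 yrs; C = 10.06253.
Duration effect: -2.72758 × (+0.0095) = -0.025912
Convexity effect: 0.5 × 10.06253 × (0.0095)² = +0.0004541
ΔP/P ≈ -0.025912 + 0.0004541 = -0.025458 = -2.5458%.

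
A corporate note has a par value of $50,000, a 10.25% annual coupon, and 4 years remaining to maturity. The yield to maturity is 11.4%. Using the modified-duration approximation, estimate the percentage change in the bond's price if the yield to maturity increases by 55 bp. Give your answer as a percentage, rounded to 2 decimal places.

-1.71%

Periodic yield y = 0.114. Modified duration first:
  t   CF        PV=CF/(1+0.114)^t    t·PV
  1     5,125.00     4,600.5386     4,600.5386
  2     5,125.00     4,129.7474     8,259.4948
  3     5,125.00     3,707.1341    11,121.4023
  4    55,125.00    35,793.8026   143,175.2106
  Σ                 48,231.2227   167,156.6463
P = 48,231.2227; D_Mac = 3.46574 yrs; D_mod = 3.46574/(1+0.114) = 3.11107 yrs.
ΔP/P ≈ -D_mod · Δy = -3.11107 × (+0.0055) = -0.017111 = -1.7111%.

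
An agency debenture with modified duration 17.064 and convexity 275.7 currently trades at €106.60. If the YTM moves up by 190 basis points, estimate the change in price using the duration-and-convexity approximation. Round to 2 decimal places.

-€29.26

Duration effect: -D_mod·Δy = -17.064 × (+0.019) = -0.324216
Convexity effect: ½·C·(Δy)² = 0.5 × 275.7 × (0.019)² = +0.04976385
ΔP/P ≈ -0.324216 + 0.04976385 = -0.27445215
ΔP ≈ 106.60 × (-0.27445215) = -29.25659919.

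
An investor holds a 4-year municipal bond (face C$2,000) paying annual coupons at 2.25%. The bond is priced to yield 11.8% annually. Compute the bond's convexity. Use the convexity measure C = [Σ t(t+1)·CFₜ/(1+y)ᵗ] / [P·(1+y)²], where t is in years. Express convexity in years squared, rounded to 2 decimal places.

15.16

With y = 0.118:
  t   CF        PV=CF/(1+0.118)^t    t·PV        t(t+1)·PV
  1        45.00        40.2504        40.2504          80.5009
  2        45.00        36.0022        72.0044         216.0131
  3        45.00        32.2023        96.6069         386.4278
  4     2,045.00     1,308.9592     5,235.8367      26,179.1833
  Σ                  1,417.4141     5,444.6984      26,862.1251
P = 1,417.4141.
Convexity = Σ t(t+1)·PV / [P·(1+y)²] = 26,862.1251 / (1,417.4141 × 1.249924) = 15.16212.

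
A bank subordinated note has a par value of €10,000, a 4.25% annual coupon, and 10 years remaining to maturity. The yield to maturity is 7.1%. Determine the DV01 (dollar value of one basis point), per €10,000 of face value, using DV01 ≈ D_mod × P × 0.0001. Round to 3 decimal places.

€6.072

Periodic yield y = 0.071.
  t   CF        PV=CF/(1+0.071)^t    t·PV
  1       425.00       396.8254       396.8254
  2       425.00       370.5186       741.0372
  3       425.00       345.9557     1,037.8672
  4       425.00       323.0212     1,292.0849
  5       425.00       301.6071     1,508.0356
  6       425.00       281.6126     1,689.6757
  7       425.00       262.9436     1,840.6053
  8       425.00       245.5122     1,964.0980
  9       425.00       229.2365     2,063.1281
  10   10,425.00     5,250.2666    52,502.6658
  Σ                  8,007.4995    65,036.0231
P = 8,007.4995; D_Mac = 8.12189 yrs; D_mod = 7.58346 yrs.
DV01 ≈ 7.58346 × 8,007.4995 × 0.0001 = 6.072458.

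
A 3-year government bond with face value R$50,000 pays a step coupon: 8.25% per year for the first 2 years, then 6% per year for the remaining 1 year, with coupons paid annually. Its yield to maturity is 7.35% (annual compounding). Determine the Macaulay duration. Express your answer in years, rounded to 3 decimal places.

Periodic yield y = 0.0735. Discount each cash flow and weight by its year:
  t   CF        PV=CF/(1+0.0735)^t    t·PV
  1     4,125.00     3,842.5710     3,842.5710
  2     4,125.00     3,579.4793     7,158.9586
  3    53,000.00    42,841.9987   128,525.9960
  Σ                 50,264.0490   139,527.5256
Price P = Σ PV = 50,264.0490.
Macaulay duration = Σ(t·PV) / P = 139,527.5256 / 50,264.0490 = 2.77589 years.

2.776 years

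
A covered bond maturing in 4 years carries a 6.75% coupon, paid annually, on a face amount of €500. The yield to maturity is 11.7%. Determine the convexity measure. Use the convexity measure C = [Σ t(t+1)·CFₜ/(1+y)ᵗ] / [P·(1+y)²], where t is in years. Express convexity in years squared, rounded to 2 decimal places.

13.92

With y = 0.117:
  t   CF        PV=CF/(1+0.117)^t    t·PV        t(t+1)·PV
  1        33.75        30.2149        30.2149          60.4297
  2        33.75        27.0500        54.1000         162.3001
  3        33.75        24.2167        72.6500         290.5999
  4       533.75       342.8666     1,371.4664       6,857.3322
  Σ                    424.3481     1,528.4313       7,370.6619
P = 424.3481.
Convexity = Σ t(t+1)·PV / [P·(1+y)²] = 7,370.6619 / (424.3481 × 1.247689) = 13.92124.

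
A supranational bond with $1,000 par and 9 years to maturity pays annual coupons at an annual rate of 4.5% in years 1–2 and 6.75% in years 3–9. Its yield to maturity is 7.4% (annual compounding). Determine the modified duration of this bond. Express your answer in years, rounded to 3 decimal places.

Periodic yield y = 0.074. First find Macaulay duration:
  t   CF        PV=CF/(1+0.074)^t    t·PV
  1        45.00        41.8994        41.8994
  2        45.00        39.0125        78.0250
  3        67.50        54.4868       163.4603
  4        67.50        50.7325       202.9302
  5        67.50        47.2370       236.1850
  6        67.50        43.9823       263.8939
  7        67.50        40.9519       286.6631
  8        67.50        38.1302       305.0419
  9     1,067.50       561.4736     5,053.2625
  Σ                    917.9063     6,631.3614
P = 917.9063; Macaulay duration = 6,631.3614 / 917.9063 = 7.22444 years.
Modified duration = D_Mac / (1 + y) = 7.22444 / 1.074 = 6.72667 years.

6.727 years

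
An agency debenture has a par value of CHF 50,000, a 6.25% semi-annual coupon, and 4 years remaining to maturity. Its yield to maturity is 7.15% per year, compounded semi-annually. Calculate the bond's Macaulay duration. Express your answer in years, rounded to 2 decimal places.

Periodic yield y = 0.03575. Discount each cash flow and weight by its period:
  t   CF        PV=CF/(1+0.03575)^t    t·PV
  1     1,562.50     1,508.5687     1,508.5687
  2     1,562.50     1,456.4988     2,912.9977
  3     1,562.50     1,406.2262     4,218.6787
  4     1,562.50     1,357.6889     5,430.7555
  5     1,562.50     1,310.8268     6,554.1341
  6     1,562.50     1,265.5822     7,593.4935
  7     1,562.50     1,221.8993     8,553.2954
  8    51,562.50    38,930.8988   311,447.1902
  Σ                 48,458.1898   348,219.1137
Price P = Σ PV = 48,458.1898.
Macaulay duration = Σ(t·PV) / P = 348,219.1137 / 48,458.1898 = 7.18597 half-year periods.
In years: 7.18597 / 2 = 3.59299 years.

3.59 years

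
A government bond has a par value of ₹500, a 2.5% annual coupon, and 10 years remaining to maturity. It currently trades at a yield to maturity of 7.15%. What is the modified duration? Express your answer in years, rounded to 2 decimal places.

Periodic yield y = 0.0715. First find Macaulay duration:
  t   CF        PV=CF/(1+0.0715)^t    t·PV
  1        12.50        11.6659        11.6659
  2        12.50        10.8874        21.7749
  3        12.50        10.1609        30.4828
  4        12.50         9.4829        37.9316
  5        12.50         8.8501        44.2506
  6        12.50         8.2596        49.5574
  7        12.50         7.7084        53.9589
  8        12.50         7.1940        57.5523
  9        12.50         6.7140        60.4259
  10      512.50       256.9047     2,569.0474
  Σ                    337.8280     2,936.6476
P = 337.8280; Macaulay duration = 2,936.6476 / 337.8280 = 8.69273 years.
Modified duration = D_Mac / (1 + y) = 8.69273 / 1.0715 = 8.11267 years.

8.11 years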